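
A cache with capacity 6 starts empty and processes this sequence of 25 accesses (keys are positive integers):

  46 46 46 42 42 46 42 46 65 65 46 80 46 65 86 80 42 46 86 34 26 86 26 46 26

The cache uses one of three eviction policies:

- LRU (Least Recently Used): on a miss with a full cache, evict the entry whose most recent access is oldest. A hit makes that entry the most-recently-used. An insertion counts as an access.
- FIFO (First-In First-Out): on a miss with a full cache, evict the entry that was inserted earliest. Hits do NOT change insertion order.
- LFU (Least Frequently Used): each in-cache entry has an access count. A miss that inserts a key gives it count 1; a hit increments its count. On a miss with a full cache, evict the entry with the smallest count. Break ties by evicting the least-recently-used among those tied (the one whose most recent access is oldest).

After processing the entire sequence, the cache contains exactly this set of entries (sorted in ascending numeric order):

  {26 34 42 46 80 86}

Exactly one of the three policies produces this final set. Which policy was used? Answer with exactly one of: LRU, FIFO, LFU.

Simulating under each policy and comparing final sets:
  LRU: final set = {26 34 42 46 80 86} -> MATCHES target
  FIFO: final set = {26 34 46 65 80 86} -> differs
  LFU: final set = {26 42 46 65 80 86} -> differs
Only LRU produces the target set.

Answer: LRU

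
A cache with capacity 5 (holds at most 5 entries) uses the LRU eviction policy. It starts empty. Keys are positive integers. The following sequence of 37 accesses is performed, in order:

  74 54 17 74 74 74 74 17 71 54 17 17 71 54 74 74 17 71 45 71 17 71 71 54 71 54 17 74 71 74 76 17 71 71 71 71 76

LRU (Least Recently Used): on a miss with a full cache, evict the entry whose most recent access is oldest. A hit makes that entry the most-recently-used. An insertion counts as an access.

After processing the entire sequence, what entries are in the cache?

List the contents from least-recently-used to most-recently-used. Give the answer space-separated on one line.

Answer: 54 74 17 71 76

Derivation:
LRU simulation (capacity=5):
  1. access 74: MISS. Cache (LRU->MRU): [74]
  2. access 54: MISS. Cache (LRU->MRU): [74 54]
  3. access 17: MISS. Cache (LRU->MRU): [74 54 17]
  4. access 74: HIT. Cache (LRU->MRU): [54 17 74]
  5. access 74: HIT. Cache (LRU->MRU): [54 17 74]
  6. access 74: HIT. Cache (LRU->MRU): [54 17 74]
  7. access 74: HIT. Cache (LRU->MRU): [54 17 74]
  8. access 17: HIT. Cache (LRU->MRU): [54 74 17]
  9. access 71: MISS. Cache (LRU->MRU): [54 74 17 71]
  10. access 54: HIT. Cache (LRU->MRU): [74 17 71 54]
  11. access 17: HIT. Cache (LRU->MRU): [74 71 54 17]
  12. access 17: HIT. Cache (LRU->MRU): [74 71 54 17]
  13. access 71: HIT. Cache (LRU->MRU): [74 54 17 71]
  14. access 54: HIT. Cache (LRU->MRU): [74 17 71 54]
  15. access 74: HIT. Cache (LRU->MRU): [17 71 54 74]
  16. access 74: HIT. Cache (LRU->MRU): [17 71 54 74]
  17. access 17: HIT. Cache (LRU->MRU): [71 54 74 17]
  18. access 71: HIT. Cache (LRU->MRU): [54 74 17 71]
  19. access 45: MISS. Cache (LRU->MRU): [54 74 17 71 45]
  20. access 71: HIT. Cache (LRU->MRU): [54 74 17 45 71]
  21. access 17: HIT. Cache (LRU->MRU): [54 74 45 71 17]
  22. access 71: HIT. Cache (LRU->MRU): [54 74 45 17 71]
  23. access 71: HIT. Cache (LRU->MRU): [54 74 45 17 71]
  24. access 54: HIT. Cache (LRU->MRU): [74 45 17 71 54]
  25. access 71: HIT. Cache (LRU->MRU): [74 45 17 54 71]
  26. access 54: HIT. Cache (LRU->MRU): [74 45 17 71 54]
  27. access 17: HIT. Cache (LRU->MRU): [74 45 71 54 17]
  28. access 74: HIT. Cache (LRU->MRU): [45 71 54 17 74]
  29. access 71: HIT. Cache (LRU->MRU): [45 54 17 74 71]
  30. access 74: HIT. Cache (LRU->MRU): [45 54 17 71 74]
  31. access 76: MISS, evict 45. Cache (LRU->MRU): [54 17 71 74 76]
  32. access 17: HIT. Cache (LRU->MRU): [54 71 74 76 17]
  33. access 71: HIT. Cache (LRU->MRU): [54 74 76 17 71]
  34. access 71: HIT. Cache (LRU->MRU): [54 74 76 17 71]
  35. access 71: HIT. Cache (LRU->MRU): [54 74 76 17 71]
  36. access 71: HIT. Cache (LRU->MRU): [54 74 76 17 71]
  37. access 76: HIT. Cache (LRU->MRU): [54 74 17 71 76]
Total: 31 hits, 6 misses, 1 evictions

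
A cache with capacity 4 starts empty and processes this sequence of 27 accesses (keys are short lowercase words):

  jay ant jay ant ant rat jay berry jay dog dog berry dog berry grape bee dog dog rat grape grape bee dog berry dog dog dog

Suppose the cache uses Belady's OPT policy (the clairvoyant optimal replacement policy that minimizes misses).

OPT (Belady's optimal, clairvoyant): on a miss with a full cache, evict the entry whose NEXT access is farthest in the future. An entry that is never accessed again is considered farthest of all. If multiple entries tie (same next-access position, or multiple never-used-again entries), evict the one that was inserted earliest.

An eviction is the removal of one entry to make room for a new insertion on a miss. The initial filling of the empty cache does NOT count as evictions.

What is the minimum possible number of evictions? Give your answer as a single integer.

OPT (Belady) simulation (capacity=4):
  1. access jay: MISS. Cache: [jay]
  2. access ant: MISS. Cache: [jay ant]
  3. access jay: HIT. Next use of jay: step 7. Cache: [jay ant]
  4. access ant: HIT. Next use of ant: step 5. Cache: [jay ant]
  5. access ant: HIT. Next use of ant: never. Cache: [jay ant]
  6. access rat: MISS. Cache: [jay ant rat]
  7. access jay: HIT. Next use of jay: step 9. Cache: [jay ant rat]
  8. access berry: MISS. Cache: [jay ant rat berry]
  9. access jay: HIT. Next use of jay: never. Cache: [jay ant rat berry]
  10. access dog: MISS, evict jay (next use: never). Cache: [ant rat berry dog]
  11. access dog: HIT. Next use of dog: step 13. Cache: [ant rat berry dog]
  12. access berry: HIT. Next use of berry: step 14. Cache: [ant rat berry dog]
  13. access dog: HIT. Next use of dog: step 17. Cache: [ant rat berry dog]
  14. access berry: HIT. Next use of berry: step 24. Cache: [ant rat berry dog]
  15. access grape: MISS, evict ant (next use: never). Cache: [rat berry dog grape]
  16. access bee: MISS, evict berry (next use: step 24). Cache: [rat dog grape bee]
  17. access dog: HIT. Next use of dog: step 18. Cache: [rat dog grape bee]
  18. access dog: HIT. Next use of dog: step 23. Cache: [rat dog grape bee]
  19. access rat: HIT. Next use of rat: never. Cache: [rat dog grape bee]
  20. access grape: HIT. Next use of grape: step 21. Cache: [rat dog grape bee]
  21. access grape: HIT. Next use of grape: never. Cache: [rat dog grape bee]
  22. access bee: HIT. Next use of bee: never. Cache: [rat dog grape bee]
  23. access dog: HIT. Next use of dog: step 25. Cache: [rat dog grape bee]
  24. access berry: MISS, evict rat (next use: never). Cache: [dog grape bee berry]
  25. access dog: HIT. Next use of dog: step 26. Cache: [dog grape bee berry]
  26. access dog: HIT. Next use of dog: step 27. Cache: [dog grape bee berry]
  27. access dog: HIT. Next use of dog: never. Cache: [dog grape bee berry]
Total: 19 hits, 8 misses, 4 evictions

Answer: 4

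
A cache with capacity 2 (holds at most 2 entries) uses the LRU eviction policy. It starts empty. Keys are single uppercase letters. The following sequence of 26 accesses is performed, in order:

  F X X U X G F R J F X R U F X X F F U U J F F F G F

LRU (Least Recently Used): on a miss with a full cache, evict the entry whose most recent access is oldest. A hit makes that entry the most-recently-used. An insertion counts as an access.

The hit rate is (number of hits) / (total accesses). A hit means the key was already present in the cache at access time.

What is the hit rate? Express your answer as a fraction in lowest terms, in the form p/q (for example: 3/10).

LRU simulation (capacity=2):
  1. access F: MISS. Cache (LRU->MRU): [F]
  2. access X: MISS. Cache (LRU->MRU): [F X]
  3. access X: HIT. Cache (LRU->MRU): [F X]
  4. access U: MISS, evict F. Cache (LRU->MRU): [X U]
  5. access X: HIT. Cache (LRU->MRU): [U X]
  6. access G: MISS, evict U. Cache (LRU->MRU): [X G]
  7. access F: MISS, evict X. Cache (LRU->MRU): [G F]
  8. access R: MISS, evict G. Cache (LRU->MRU): [F R]
  9. access J: MISS, evict F. Cache (LRU->MRU): [R J]
  10. access F: MISS, evict R. Cache (LRU->MRU): [J F]
  11. access X: MISS, evict J. Cache (LRU->MRU): [F X]
  12. access R: MISS, evict F. Cache (LRU->MRU): [X R]
  13. access U: MISS, evict X. Cache (LRU->MRU): [R U]
  14. access F: MISS, evict R. Cache (LRU->MRU): [U F]
  15. access X: MISS, evict U. Cache (LRU->MRU): [F X]
  16. access X: HIT. Cache (LRU->MRU): [F X]
  17. access F: HIT. Cache (LRU->MRU): [X F]
  18. access F: HIT. Cache (LRU->MRU): [X F]
  19. access U: MISS, evict X. Cache (LRU->MRU): [F U]
  20. access U: HIT. Cache (LRU->MRU): [F U]
  21. access J: MISS, evict F. Cache (LRU->MRU): [U J]
  22. access F: MISS, evict U. Cache (LRU->MRU): [J F]
  23. access F: HIT. Cache (LRU->MRU): [J F]
  24. access F: HIT. Cache (LRU->MRU): [J F]
  25. access G: MISS, evict J. Cache (LRU->MRU): [F G]
  26. access F: HIT. Cache (LRU->MRU): [G F]
Total: 9 hits, 17 misses, 15 evictions

Hit rate = 9/26

Answer: 9/26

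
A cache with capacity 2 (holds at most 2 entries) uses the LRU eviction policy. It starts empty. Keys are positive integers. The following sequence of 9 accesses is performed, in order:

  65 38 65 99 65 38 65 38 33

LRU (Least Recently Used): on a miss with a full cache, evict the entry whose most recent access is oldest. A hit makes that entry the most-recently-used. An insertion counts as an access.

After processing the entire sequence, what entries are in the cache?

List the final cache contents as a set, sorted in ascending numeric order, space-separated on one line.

Answer: 33 38

Derivation:
LRU simulation (capacity=2):
  1. access 65: MISS. Cache (LRU->MRU): [65]
  2. access 38: MISS. Cache (LRU->MRU): [65 38]
  3. access 65: HIT. Cache (LRU->MRU): [38 65]
  4. access 99: MISS, evict 38. Cache (LRU->MRU): [65 99]
  5. access 65: HIT. Cache (LRU->MRU): [99 65]
  6. access 38: MISS, evict 99. Cache (LRU->MRU): [65 38]
  7. access 65: HIT. Cache (LRU->MRU): [38 65]
  8. access 38: HIT. Cache (LRU->MRU): [65 38]
  9. access 33: MISS, evict 65. Cache (LRU->MRU): [38 33]
Total: 4 hits, 5 misses, 3 evictions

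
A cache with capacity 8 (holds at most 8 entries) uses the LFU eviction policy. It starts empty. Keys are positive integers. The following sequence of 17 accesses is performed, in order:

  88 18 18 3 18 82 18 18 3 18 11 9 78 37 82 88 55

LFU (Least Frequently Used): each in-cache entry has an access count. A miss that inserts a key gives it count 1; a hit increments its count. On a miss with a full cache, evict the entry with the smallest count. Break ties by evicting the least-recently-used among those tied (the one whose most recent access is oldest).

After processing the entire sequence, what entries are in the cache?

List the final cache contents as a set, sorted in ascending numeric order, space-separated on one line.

LFU simulation (capacity=8):
  1. access 88: MISS. Cache: [88(c=1)]
  2. access 18: MISS. Cache: [88(c=1) 18(c=1)]
  3. access 18: HIT, count now 2. Cache: [88(c=1) 18(c=2)]
  4. access 3: MISS. Cache: [88(c=1) 3(c=1) 18(c=2)]
  5. access 18: HIT, count now 3. Cache: [88(c=1) 3(c=1) 18(c=3)]
  6. access 82: MISS. Cache: [88(c=1) 3(c=1) 82(c=1) 18(c=3)]
  7. access 18: HIT, count now 4. Cache: [88(c=1) 3(c=1) 82(c=1) 18(c=4)]
  8. access 18: HIT, count now 5. Cache: [88(c=1) 3(c=1) 82(c=1) 18(c=5)]
  9. access 3: HIT, count now 2. Cache: [88(c=1) 82(c=1) 3(c=2) 18(c=5)]
  10. access 18: HIT, count now 6. Cache: [88(c=1) 82(c=1) 3(c=2) 18(c=6)]
  11. access 11: MISS. Cache: [88(c=1) 82(c=1) 11(c=1) 3(c=2) 18(c=6)]
  12. access 9: MISS. Cache: [88(c=1) 82(c=1) 11(c=1) 9(c=1) 3(c=2) 18(c=6)]
  13. access 78: MISS. Cache: [88(c=1) 82(c=1) 11(c=1) 9(c=1) 78(c=1) 3(c=2) 18(c=6)]
  14. access 37: MISS. Cache: [88(c=1) 82(c=1) 11(c=1) 9(c=1) 78(c=1) 37(c=1) 3(c=2) 18(c=6)]
  15. access 82: HIT, count now 2. Cache: [88(c=1) 11(c=1) 9(c=1) 78(c=1) 37(c=1) 3(c=2) 82(c=2) 18(c=6)]
  16. access 88: HIT, count now 2. Cache: [11(c=1) 9(c=1) 78(c=1) 37(c=1) 3(c=2) 82(c=2) 88(c=2) 18(c=6)]
  17. access 55: MISS, evict 11(c=1). Cache: [9(c=1) 78(c=1) 37(c=1) 55(c=1) 3(c=2) 82(c=2) 88(c=2) 18(c=6)]
Total: 8 hits, 9 misses, 1 evictions

Answer: 3 9 18 37 55 78 82 88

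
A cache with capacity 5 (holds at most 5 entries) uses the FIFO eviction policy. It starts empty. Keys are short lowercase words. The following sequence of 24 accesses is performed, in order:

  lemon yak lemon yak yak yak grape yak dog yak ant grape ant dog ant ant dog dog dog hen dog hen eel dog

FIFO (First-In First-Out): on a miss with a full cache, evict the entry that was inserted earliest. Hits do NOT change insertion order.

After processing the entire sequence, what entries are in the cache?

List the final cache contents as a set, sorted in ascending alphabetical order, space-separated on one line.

Answer: ant dog eel grape hen

Derivation:
FIFO simulation (capacity=5):
  1. access lemon: MISS. Cache (old->new): [lemon]
  2. access yak: MISS. Cache (old->new): [lemon yak]
  3. access lemon: HIT. Cache (old->new): [lemon yak]
  4. access yak: HIT. Cache (old->new): [lemon yak]
  5. access yak: HIT. Cache (old->new): [lemon yak]
  6. access yak: HIT. Cache (old->new): [lemon yak]
  7. access grape: MISS. Cache (old->new): [lemon yak grape]
  8. access yak: HIT. Cache (old->new): [lemon yak grape]
  9. access dog: MISS. Cache (old->new): [lemon yak grape dog]
  10. access yak: HIT. Cache (old->new): [lemon yak grape dog]
  11. access ant: MISS. Cache (old->new): [lemon yak grape dog ant]
  12. access grape: HIT. Cache (old->new): [lemon yak grape dog ant]
  13. access ant: HIT. Cache (old->new): [lemon yak grape dog ant]
  14. access dog: HIT. Cache (old->new): [lemon yak grape dog ant]
  15. access ant: HIT. Cache (old->new): [lemon yak grape dog ant]
  16. access ant: HIT. Cache (old->new): [lemon yak grape dog ant]
  17. access dog: HIT. Cache (old->new): [lemon yak grape dog ant]
  18. access dog: HIT. Cache (old->new): [lemon yak grape dog ant]
  19. access dog: HIT. Cache (old->new): [lemon yak grape dog ant]
  20. access hen: MISS, evict lemon. Cache (old->new): [yak grape dog ant hen]
  21. access dog: HIT. Cache (old->new): [yak grape dog ant hen]
  22. access hen: HIT. Cache (old->new): [yak grape dog ant hen]
  23. access eel: MISS, evict yak. Cache (old->new): [grape dog ant hen eel]
  24. access dog: HIT. Cache (old->new): [grape dog ant hen eel]
Total: 17 hits, 7 misses, 2 evictions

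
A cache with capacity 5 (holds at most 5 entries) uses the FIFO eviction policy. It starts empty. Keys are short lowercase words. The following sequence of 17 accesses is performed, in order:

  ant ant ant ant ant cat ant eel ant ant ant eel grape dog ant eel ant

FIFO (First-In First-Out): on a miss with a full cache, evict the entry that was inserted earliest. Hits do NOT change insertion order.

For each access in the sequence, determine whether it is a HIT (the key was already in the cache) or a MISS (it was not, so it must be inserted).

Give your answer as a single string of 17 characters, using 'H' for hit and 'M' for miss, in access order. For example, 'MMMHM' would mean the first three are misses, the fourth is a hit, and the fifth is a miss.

FIFO simulation (capacity=5):
  1. access ant: MISS. Cache (old->new): [ant]
  2. access ant: HIT. Cache (old->new): [ant]
  3. access ant: HIT. Cache (old->new): [ant]
  4. access ant: HIT. Cache (old->new): [ant]
  5. access ant: HIT. Cache (old->new): [ant]
  6. access cat: MISS. Cache (old->new): [ant cat]
  7. access ant: HIT. Cache (old->new): [ant cat]
  8. access eel: MISS. Cache (old->new): [ant cat eel]
  9. access ant: HIT. Cache (old->new): [ant cat eel]
  10. access ant: HIT. Cache (old->new): [ant cat eel]
  11. access ant: HIT. Cache (old->new): [ant cat eel]
  12. access eel: HIT. Cache (old->new): [ant cat eel]
  13. access grape: MISS. Cache (old->new): [ant cat eel grape]
  14. access dog: MISS. Cache (old->new): [ant cat eel grape dog]
  15. access ant: HIT. Cache (old->new): [ant cat eel grape dog]
  16. access eel: HIT. Cache (old->new): [ant cat eel grape dog]
  17. access ant: HIT. Cache (old->new): [ant cat eel grape dog]
Total: 12 hits, 5 misses, 0 evictions

Answer: MHHHHMHMHHHHMMHHH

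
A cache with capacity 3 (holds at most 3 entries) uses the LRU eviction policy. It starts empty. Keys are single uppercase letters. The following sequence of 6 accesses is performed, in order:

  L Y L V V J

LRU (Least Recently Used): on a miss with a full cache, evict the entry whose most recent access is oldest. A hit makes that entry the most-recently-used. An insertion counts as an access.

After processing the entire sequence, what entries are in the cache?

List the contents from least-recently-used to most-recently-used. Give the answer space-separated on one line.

LRU simulation (capacity=3):
  1. access L: MISS. Cache (LRU->MRU): [L]
  2. access Y: MISS. Cache (LRU->MRU): [L Y]
  3. access L: HIT. Cache (LRU->MRU): [Y L]
  4. access V: MISS. Cache (LRU->MRU): [Y L V]
  5. access V: HIT. Cache (LRU->MRU): [Y L V]
  6. access J: MISS, evict Y. Cache (LRU->MRU): [L V J]
Total: 2 hits, 4 misses, 1 evictions

Answer: L V J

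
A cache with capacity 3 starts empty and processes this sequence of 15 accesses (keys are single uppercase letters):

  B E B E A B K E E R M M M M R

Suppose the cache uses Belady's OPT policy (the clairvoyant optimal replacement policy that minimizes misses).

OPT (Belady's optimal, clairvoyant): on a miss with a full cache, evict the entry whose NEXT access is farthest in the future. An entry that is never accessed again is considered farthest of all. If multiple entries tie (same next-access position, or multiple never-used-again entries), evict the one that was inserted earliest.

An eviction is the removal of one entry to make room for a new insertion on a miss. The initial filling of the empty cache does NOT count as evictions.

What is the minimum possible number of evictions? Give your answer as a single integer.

Answer: 3

Derivation:
OPT (Belady) simulation (capacity=3):
  1. access B: MISS. Cache: [B]
  2. access E: MISS. Cache: [B E]
  3. access B: HIT. Next use of B: step 6. Cache: [B E]
  4. access E: HIT. Next use of E: step 8. Cache: [B E]
  5. access A: MISS. Cache: [B E A]
  6. access B: HIT. Next use of B: never. Cache: [B E A]
  7. access K: MISS, evict B (next use: never). Cache: [E A K]
  8. access E: HIT. Next use of E: step 9. Cache: [E A K]
  9. access E: HIT. Next use of E: never. Cache: [E A K]
  10. access R: MISS, evict E (next use: never). Cache: [A K R]
  11. access M: MISS, evict A (next use: never). Cache: [K R M]
  12. access M: HIT. Next use of M: step 13. Cache: [K R M]
  13. access M: HIT. Next use of M: step 14. Cache: [K R M]
  14. access M: HIT. Next use of M: never. Cache: [K R M]
  15. access R: HIT. Next use of R: never. Cache: [K R M]
Total: 9 hits, 6 misses, 3 evictions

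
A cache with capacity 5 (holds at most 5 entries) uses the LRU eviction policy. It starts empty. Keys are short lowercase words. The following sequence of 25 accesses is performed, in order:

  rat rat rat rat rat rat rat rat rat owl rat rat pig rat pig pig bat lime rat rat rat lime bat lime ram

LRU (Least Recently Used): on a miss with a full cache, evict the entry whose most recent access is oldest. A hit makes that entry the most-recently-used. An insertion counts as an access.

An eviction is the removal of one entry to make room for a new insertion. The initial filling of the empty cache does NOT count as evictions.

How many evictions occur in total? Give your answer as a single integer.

LRU simulation (capacity=5):
  1. access rat: MISS. Cache (LRU->MRU): [rat]
  2. access rat: HIT. Cache (LRU->MRU): [rat]
  3. access rat: HIT. Cache (LRU->MRU): [rat]
  4. access rat: HIT. Cache (LRU->MRU): [rat]
  5. access rat: HIT. Cache (LRU->MRU): [rat]
  6. access rat: HIT. Cache (LRU->MRU): [rat]
  7. access rat: HIT. Cache (LRU->MRU): [rat]
  8. access rat: HIT. Cache (LRU->MRU): [rat]
  9. access rat: HIT. Cache (LRU->MRU): [rat]
  10. access owl: MISS. Cache (LRU->MRU): [rat owl]
  11. access rat: HIT. Cache (LRU->MRU): [owl rat]
  12. access rat: HIT. Cache (LRU->MRU): [owl rat]
  13. access pig: MISS. Cache (LRU->MRU): [owl rat pig]
  14. access rat: HIT. Cache (LRU->MRU): [owl pig rat]
  15. access pig: HIT. Cache (LRU->MRU): [owl rat pig]
  16. access pig: HIT. Cache (LRU->MRU): [owl rat pig]
  17. access bat: MISS. Cache (LRU->MRU): [owl rat pig bat]
  18. access lime: MISS. Cache (LRU->MRU): [owl rat pig bat lime]
  19. access rat: HIT. Cache (LRU->MRU): [owl pig bat lime rat]
  20. access rat: HIT. Cache (LRU->MRU): [owl pig bat lime rat]
  21. access rat: HIT. Cache (LRU->MRU): [owl pig bat lime rat]
  22. access lime: HIT. Cache (LRU->MRU): [owl pig bat rat lime]
  23. access bat: HIT. Cache (LRU->MRU): [owl pig rat lime bat]
  24. access lime: HIT. Cache (LRU->MRU): [owl pig rat bat lime]
  25. access ram: MISS, evict owl. Cache (LRU->MRU): [pig rat bat lime ram]
Total: 19 hits, 6 misses, 1 evictions

Answer: 1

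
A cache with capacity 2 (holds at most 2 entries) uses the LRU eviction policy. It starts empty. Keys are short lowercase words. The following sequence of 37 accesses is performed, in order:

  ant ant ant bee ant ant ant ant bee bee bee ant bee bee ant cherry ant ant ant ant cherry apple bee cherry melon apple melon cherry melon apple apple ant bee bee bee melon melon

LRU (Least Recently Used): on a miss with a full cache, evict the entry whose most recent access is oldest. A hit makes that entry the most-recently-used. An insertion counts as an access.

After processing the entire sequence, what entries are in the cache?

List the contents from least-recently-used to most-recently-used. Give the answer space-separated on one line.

LRU simulation (capacity=2):
  1. access ant: MISS. Cache (LRU->MRU): [ant]
  2. access ant: HIT. Cache (LRU->MRU): [ant]
  3. access ant: HIT. Cache (LRU->MRU): [ant]
  4. access bee: MISS. Cache (LRU->MRU): [ant bee]
  5. access ant: HIT. Cache (LRU->MRU): [bee ant]
  6. access ant: HIT. Cache (LRU->MRU): [bee ant]
  7. access ant: HIT. Cache (LRU->MRU): [bee ant]
  8. access ant: HIT. Cache (LRU->MRU): [bee ant]
  9. access bee: HIT. Cache (LRU->MRU): [ant bee]
  10. access bee: HIT. Cache (LRU->MRU): [ant bee]
  11. access bee: HIT. Cache (LRU->MRU): [ant bee]
  12. access ant: HIT. Cache (LRU->MRU): [bee ant]
  13. access bee: HIT. Cache (LRU->MRU): [ant bee]
  14. access bee: HIT. Cache (LRU->MRU): [ant bee]
  15. access ant: HIT. Cache (LRU->MRU): [bee ant]
  16. access cherry: MISS, evict bee. Cache (LRU->MRU): [ant cherry]
  17. access ant: HIT. Cache (LRU->MRU): [cherry ant]
  18. access ant: HIT. Cache (LRU->MRU): [cherry ant]
  19. access ant: HIT. Cache (LRU->MRU): [cherry ant]
  20. access ant: HIT. Cache (LRU->MRU): [cherry ant]
  21. access cherry: HIT. Cache (LRU->MRU): [ant cherry]
  22. access apple: MISS, evict ant. Cache (LRU->MRU): [cherry apple]
  23. access bee: MISS, evict cherry. Cache (LRU->MRU): [apple bee]
  24. access cherry: MISS, evict apple. Cache (LRU->MRU): [bee cherry]
  25. access melon: MISS, evict bee. Cache (LRU->MRU): [cherry melon]
  26. access apple: MISS, evict cherry. Cache (LRU->MRU): [melon apple]
  27. access melon: HIT. Cache (LRU->MRU): [apple melon]
  28. access cherry: MISS, evict apple. Cache (LRU->MRU): [melon cherry]
  29. access melon: HIT. Cache (LRU->MRU): [cherry melon]
  30. access apple: MISS, evict cherry. Cache (LRU->MRU): [melon apple]
  31. access apple: HIT. Cache (LRU->MRU): [melon apple]
  32. access ant: MISS, evict melon. Cache (LRU->MRU): [apple ant]
  33. access bee: MISS, evict apple. Cache (LRU->MRU): [ant bee]
  34. access bee: HIT. Cache (LRU->MRU): [ant bee]
  35. access bee: HIT. Cache (LRU->MRU): [ant bee]
  36. access melon: MISS, evict ant. Cache (LRU->MRU): [bee melon]
  37. access melon: HIT. Cache (LRU->MRU): [bee melon]
Total: 24 hits, 13 misses, 11 evictions

Answer: bee melon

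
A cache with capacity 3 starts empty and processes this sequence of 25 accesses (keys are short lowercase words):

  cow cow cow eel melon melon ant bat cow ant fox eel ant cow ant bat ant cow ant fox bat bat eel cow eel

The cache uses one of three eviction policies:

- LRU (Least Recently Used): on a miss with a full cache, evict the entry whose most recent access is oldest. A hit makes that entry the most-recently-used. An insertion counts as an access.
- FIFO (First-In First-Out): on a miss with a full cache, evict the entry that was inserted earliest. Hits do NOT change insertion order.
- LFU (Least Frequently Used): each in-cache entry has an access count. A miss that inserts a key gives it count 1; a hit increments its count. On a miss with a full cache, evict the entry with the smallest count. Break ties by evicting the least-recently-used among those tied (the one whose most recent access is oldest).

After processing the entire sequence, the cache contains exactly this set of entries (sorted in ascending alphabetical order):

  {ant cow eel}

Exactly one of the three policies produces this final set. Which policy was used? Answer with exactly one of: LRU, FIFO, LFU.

Answer: LFU

Derivation:
Simulating under each policy and comparing final sets:
  LRU: final set = {bat cow eel} -> differs
  FIFO: final set = {cow eel fox} -> differs
  LFU: final set = {ant cow eel} -> MATCHES target
Only LFU produces the target set.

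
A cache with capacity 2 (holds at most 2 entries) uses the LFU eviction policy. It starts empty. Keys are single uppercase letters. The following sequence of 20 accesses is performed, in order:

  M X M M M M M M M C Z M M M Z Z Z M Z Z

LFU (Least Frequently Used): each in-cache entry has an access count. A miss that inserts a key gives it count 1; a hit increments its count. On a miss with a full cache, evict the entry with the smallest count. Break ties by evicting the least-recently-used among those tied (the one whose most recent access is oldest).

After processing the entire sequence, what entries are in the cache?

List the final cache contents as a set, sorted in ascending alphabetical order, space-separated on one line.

Answer: M Z

Derivation:
LFU simulation (capacity=2):
  1. access M: MISS. Cache: [M(c=1)]
  2. access X: MISS. Cache: [M(c=1) X(c=1)]
  3. access M: HIT, count now 2. Cache: [X(c=1) M(c=2)]
  4. access M: HIT, count now 3. Cache: [X(c=1) M(c=3)]
  5. access M: HIT, count now 4. Cache: [X(c=1) M(c=4)]
  6. access M: HIT, count now 5. Cache: [X(c=1) M(c=5)]
  7. access M: HIT, count now 6. Cache: [X(c=1) M(c=6)]
  8. access M: HIT, count now 7. Cache: [X(c=1) M(c=7)]
  9. access M: HIT, count now 8. Cache: [X(c=1) M(c=8)]
  10. access C: MISS, evict X(c=1). Cache: [C(c=1) M(c=8)]
  11. access Z: MISS, evict C(c=1). Cache: [Z(c=1) M(c=8)]
  12. access M: HIT, count now 9. Cache: [Z(c=1) M(c=9)]
  13. access M: HIT, count now 10. Cache: [Z(c=1) M(c=10)]
  14. access M: HIT, count now 11. Cache: [Z(c=1) M(c=11)]
  15. access Z: HIT, count now 2. Cache: [Z(c=2) M(c=11)]
  16. access Z: HIT, count now 3. Cache: [Z(c=3) M(c=11)]
  17. access Z: HIT, count now 4. Cache: [Z(c=4) M(c=11)]
  18. access M: HIT, count now 12. Cache: [Z(c=4) M(c=12)]
  19. access Z: HIT, count now 5. Cache: [Z(c=5) M(c=12)]
  20. access Z: HIT, count now 6. Cache: [Z(c=6) M(c=12)]
Total: 16 hits, 4 misses, 2 evictions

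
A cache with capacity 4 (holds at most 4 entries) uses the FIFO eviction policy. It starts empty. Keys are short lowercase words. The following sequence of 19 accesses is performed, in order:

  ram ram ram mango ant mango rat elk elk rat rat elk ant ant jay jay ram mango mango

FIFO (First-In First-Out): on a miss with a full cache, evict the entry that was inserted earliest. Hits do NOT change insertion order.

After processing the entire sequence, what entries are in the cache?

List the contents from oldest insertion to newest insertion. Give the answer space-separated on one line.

Answer: elk jay ram mango

Derivation:
FIFO simulation (capacity=4):
  1. access ram: MISS. Cache (old->new): [ram]
  2. access ram: HIT. Cache (old->new): [ram]
  3. access ram: HIT. Cache (old->new): [ram]
  4. access mango: MISS. Cache (old->new): [ram mango]
  5. access ant: MISS. Cache (old->new): [ram mango ant]
  6. access mango: HIT. Cache (old->new): [ram mango ant]
  7. access rat: MISS. Cache (old->new): [ram mango ant rat]
  8. access elk: MISS, evict ram. Cache (old->new): [mango ant rat elk]
  9. access elk: HIT. Cache (old->new): [mango ant rat elk]
  10. access rat: HIT. Cache (old->new): [mango ant rat elk]
  11. access rat: HIT. Cache (old->new): [mango ant rat elk]
  12. access elk: HIT. Cache (old->new): [mango ant rat elk]
  13. access ant: HIT. Cache (old->new): [mango ant rat elk]
  14. access ant: HIT. Cache (old->new): [mango ant rat elk]
  15. access jay: MISS, evict mango. Cache (old->new): [ant rat elk jay]
  16. access jay: HIT. Cache (old->new): [ant rat elk jay]
  17. access ram: MISS, evict ant. Cache (old->new): [rat elk jay ram]
  18. access mango: MISS, evict rat. Cache (old->new): [elk jay ram mango]
  19. access mango: HIT. Cache (old->new): [elk jay ram mango]
Total: 11 hits, 8 misses, 4 evictions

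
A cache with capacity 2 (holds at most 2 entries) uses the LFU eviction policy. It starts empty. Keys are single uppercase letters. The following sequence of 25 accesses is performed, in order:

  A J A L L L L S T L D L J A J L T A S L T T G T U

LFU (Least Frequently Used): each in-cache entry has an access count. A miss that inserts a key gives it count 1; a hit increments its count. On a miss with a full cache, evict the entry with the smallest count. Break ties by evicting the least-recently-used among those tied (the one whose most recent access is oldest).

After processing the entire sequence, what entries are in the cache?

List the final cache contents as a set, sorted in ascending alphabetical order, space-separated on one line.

LFU simulation (capacity=2):
  1. access A: MISS. Cache: [A(c=1)]
  2. access J: MISS. Cache: [A(c=1) J(c=1)]
  3. access A: HIT, count now 2. Cache: [J(c=1) A(c=2)]
  4. access L: MISS, evict J(c=1). Cache: [L(c=1) A(c=2)]
  5. access L: HIT, count now 2. Cache: [A(c=2) L(c=2)]
  6. access L: HIT, count now 3. Cache: [A(c=2) L(c=3)]
  7. access L: HIT, count now 4. Cache: [A(c=2) L(c=4)]
  8. access S: MISS, evict A(c=2). Cache: [S(c=1) L(c=4)]
  9. access T: MISS, evict S(c=1). Cache: [T(c=1) L(c=4)]
  10. access L: HIT, count now 5. Cache: [T(c=1) L(c=5)]
  11. access D: MISS, evict T(c=1). Cache: [D(c=1) L(c=5)]
  12. access L: HIT, count now 6. Cache: [D(c=1) L(c=6)]
  13. access J: MISS, evict D(c=1). Cache: [J(c=1) L(c=6)]
  14. access A: MISS, evict J(c=1). Cache: [A(c=1) L(c=6)]
  15. access J: MISS, evict A(c=1). Cache: [J(c=1) L(c=6)]
  16. access L: HIT, count now 7. Cache: [J(c=1) L(c=7)]
  17. access T: MISS, evict J(c=1). Cache: [T(c=1) L(c=7)]
  18. access A: MISS, evict T(c=1). Cache: [A(c=1) L(c=7)]
  19. access S: MISS, evict A(c=1). Cache: [S(c=1) L(c=7)]
  20. access L: HIT, count now 8. Cache: [S(c=1) L(c=8)]
  21. access T: MISS, evict S(c=1). Cache: [T(c=1) L(c=8)]
  22. access T: HIT, count now 2. Cache: [T(c=2) L(c=8)]
  23. access G: MISS, evict T(c=2). Cache: [G(c=1) L(c=8)]
  24. access T: MISS, evict G(c=1). Cache: [T(c=1) L(c=8)]
  25. access U: MISS, evict T(c=1). Cache: [U(c=1) L(c=8)]
Total: 9 hits, 16 misses, 14 evictions

Answer: L U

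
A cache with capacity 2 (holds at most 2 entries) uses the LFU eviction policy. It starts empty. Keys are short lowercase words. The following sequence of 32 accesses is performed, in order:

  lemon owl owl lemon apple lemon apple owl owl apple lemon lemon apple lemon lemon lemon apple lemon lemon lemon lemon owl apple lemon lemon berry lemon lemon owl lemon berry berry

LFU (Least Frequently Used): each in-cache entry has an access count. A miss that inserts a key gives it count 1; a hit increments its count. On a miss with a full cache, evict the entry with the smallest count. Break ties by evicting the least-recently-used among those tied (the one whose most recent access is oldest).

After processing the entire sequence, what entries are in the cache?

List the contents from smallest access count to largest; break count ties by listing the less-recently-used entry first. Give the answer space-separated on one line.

Answer: berry lemon

Derivation:
LFU simulation (capacity=2):
  1. access lemon: MISS. Cache: [lemon(c=1)]
  2. access owl: MISS. Cache: [lemon(c=1) owl(c=1)]
  3. access owl: HIT, count now 2. Cache: [lemon(c=1) owl(c=2)]
  4. access lemon: HIT, count now 2. Cache: [owl(c=2) lemon(c=2)]
  5. access apple: MISS, evict owl(c=2). Cache: [apple(c=1) lemon(c=2)]
  6. access lemon: HIT, count now 3. Cache: [apple(c=1) lemon(c=3)]
  7. access apple: HIT, count now 2. Cache: [apple(c=2) lemon(c=3)]
  8. access owl: MISS, evict apple(c=2). Cache: [owl(c=1) lemon(c=3)]
  9. access owl: HIT, count now 2. Cache: [owl(c=2) lemon(c=3)]
  10. access apple: MISS, evict owl(c=2). Cache: [apple(c=1) lemon(c=3)]
  11. access lemon: HIT, count now 4. Cache: [apple(c=1) lemon(c=4)]
  12. access lemon: HIT, count now 5. Cache: [apple(c=1) lemon(c=5)]
  13. access apple: HIT, count now 2. Cache: [apple(c=2) lemon(c=5)]
  14. access lemon: HIT, count now 6. Cache: [apple(c=2) lemon(c=6)]
  15. access lemon: HIT, count now 7. Cache: [apple(c=2) lemon(c=7)]
  16. access lemon: HIT, count now 8. Cache: [apple(c=2) lemon(c=8)]
  17. access apple: HIT, count now 3. Cache: [apple(c=3) lemon(c=8)]
  18. access lemon: HIT, count now 9. Cache: [apple(c=3) lemon(c=9)]
  19. access lemon: HIT, count now 10. Cache: [apple(c=3) lemon(c=10)]
  20. access lemon: HIT, count now 11. Cache: [apple(c=3) lemon(c=11)]
  21. access lemon: HIT, count now 12. Cache: [apple(c=3) lemon(c=12)]
  22. access owl: MISS, evict apple(c=3). Cache: [owl(c=1) lemon(c=12)]
  23. access apple: MISS, evict owl(c=1). Cache: [apple(c=1) lemon(c=12)]
  24. access lemon: HIT, count now 13. Cache: [apple(c=1) lemon(c=13)]
  25. access lemon: HIT, count now 14. Cache: [apple(c=1) lemon(c=14)]
  26. access berry: MISS, evict apple(c=1). Cache: [berry(c=1) lemon(c=14)]
  27. access lemon: HIT, count now 15. Cache: [berry(c=1) lemon(c=15)]
  28. access lemon: HIT, count now 16. Cache: [berry(c=1) lemon(c=16)]
  29. access owl: MISS, evict berry(c=1). Cache: [owl(c=1) lemon(c=16)]
  30. access lemon: HIT, count now 17. Cache: [owl(c=1) lemon(c=17)]
  31. access berry: MISS, evict owl(c=1). Cache: [berry(c=1) lemon(c=17)]
  32. access berry: HIT, count now 2. Cache: [berry(c=2) lemon(c=17)]
Total: 22 hits, 10 misses, 8 evictions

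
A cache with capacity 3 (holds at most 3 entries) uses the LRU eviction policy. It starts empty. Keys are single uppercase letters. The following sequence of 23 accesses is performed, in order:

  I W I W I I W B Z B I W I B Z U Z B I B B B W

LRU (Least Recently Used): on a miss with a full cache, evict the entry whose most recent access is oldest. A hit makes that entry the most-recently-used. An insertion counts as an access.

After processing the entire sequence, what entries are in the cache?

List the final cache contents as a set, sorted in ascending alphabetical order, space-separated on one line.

Answer: B I W

Derivation:
LRU simulation (capacity=3):
  1. access I: MISS. Cache (LRU->MRU): [I]
  2. access W: MISS. Cache (LRU->MRU): [I W]
  3. access I: HIT. Cache (LRU->MRU): [W I]
  4. access W: HIT. Cache (LRU->MRU): [I W]
  5. access I: HIT. Cache (LRU->MRU): [W I]
  6. access I: HIT. Cache (LRU->MRU): [W I]
  7. access W: HIT. Cache (LRU->MRU): [I W]
  8. access B: MISS. Cache (LRU->MRU): [I W B]
  9. access Z: MISS, evict I. Cache (LRU->MRU): [W B Z]
  10. access B: HIT. Cache (LRU->MRU): [W Z B]
  11. access I: MISS, evict W. Cache (LRU->MRU): [Z B I]
  12. access W: MISS, evict Z. Cache (LRU->MRU): [B I W]
  13. access I: HIT. Cache (LRU->MRU): [B W I]
  14. access B: HIT. Cache (LRU->MRU): [W I B]
  15. access Z: MISS, evict W. Cache (LRU->MRU): [I B Z]
  16. access U: MISS, evict I. Cache (LRU->MRU): [B Z U]
  17. access Z: HIT. Cache (LRU->MRU): [B U Z]
  18. access B: HIT. Cache (LRU->MRU): [U Z B]
  19. access I: MISS, evict U. Cache (LRU->MRU): [Z B I]
  20. access B: HIT. Cache (LRU->MRU): [Z I B]
  21. access B: HIT. Cache (LRU->MRU): [Z I B]
  22. access B: HIT. Cache (LRU->MRU): [Z I B]
  23. access W: MISS, evict Z. Cache (LRU->MRU): [I B W]
Total: 13 hits, 10 misses, 7 evictions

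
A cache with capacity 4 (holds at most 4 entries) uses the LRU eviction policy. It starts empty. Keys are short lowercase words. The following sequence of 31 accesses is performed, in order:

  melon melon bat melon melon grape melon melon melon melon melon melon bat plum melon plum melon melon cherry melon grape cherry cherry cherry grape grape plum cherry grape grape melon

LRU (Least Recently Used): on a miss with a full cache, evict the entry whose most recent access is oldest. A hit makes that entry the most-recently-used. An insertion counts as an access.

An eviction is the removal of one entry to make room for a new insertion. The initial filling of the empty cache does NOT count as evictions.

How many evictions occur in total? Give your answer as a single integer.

Answer: 2

Derivation:
LRU simulation (capacity=4):
  1. access melon: MISS. Cache (LRU->MRU): [melon]
  2. access melon: HIT. Cache (LRU->MRU): [melon]
  3. access bat: MISS. Cache (LRU->MRU): [melon bat]
  4. access melon: HIT. Cache (LRU->MRU): [bat melon]
  5. access melon: HIT. Cache (LRU->MRU): [bat melon]
  6. access grape: MISS. Cache (LRU->MRU): [bat melon grape]
  7. access melon: HIT. Cache (LRU->MRU): [bat grape melon]
  8. access melon: HIT. Cache (LRU->MRU): [bat grape melon]
  9. access melon: HIT. Cache (LRU->MRU): [bat grape melon]
  10. access melon: HIT. Cache (LRU->MRU): [bat grape melon]
  11. access melon: HIT. Cache (LRU->MRU): [bat grape melon]
  12. access melon: HIT. Cache (LRU->MRU): [bat grape melon]
  13. access bat: HIT. Cache (LRU->MRU): [grape melon bat]
  14. access plum: MISS. Cache (LRU->MRU): [grape melon bat plum]
  15. access melon: HIT. Cache (LRU->MRU): [grape bat plum melon]
  16. access plum: HIT. Cache (LRU->MRU): [grape bat melon plum]
  17. access melon: HIT. Cache (LRU->MRU): [grape bat plum melon]
  18. access melon: HIT. Cache (LRU->MRU): [grape bat plum melon]
  19. access cherry: MISS, evict grape. Cache (LRU->MRU): [bat plum melon cherry]
  20. access melon: HIT. Cache (LRU->MRU): [bat plum cherry melon]
  21. access grape: MISS, evict bat. Cache (LRU->MRU): [plum cherry melon grape]
  22. access cherry: HIT. Cache (LRU->MRU): [plum melon grape cherry]
  23. access cherry: HIT. Cache (LRU->MRU): [plum melon grape cherry]
  24. access cherry: HIT. Cache (LRU->MRU): [plum melon grape cherry]
  25. access grape: HIT. Cache (LRU->MRU): [plum melon cherry grape]
  26. access grape: HIT. Cache (LRU->MRU): [plum melon cherry grape]
  27. access plum: HIT. Cache (LRU->MRU): [melon cherry grape plum]
  28. access cherry: HIT. Cache (LRU->MRU): [melon grape plum cherry]
  29. access grape: HIT. Cache (LRU->MRU): [melon plum cherry grape]
  30. access grape: HIT. Cache (LRU->MRU): [melon plum cherry grape]
  31. access melon: HIT. Cache (LRU->MRU): [plum cherry grape melon]
Total: 25 hits, 6 misses, 2 evictions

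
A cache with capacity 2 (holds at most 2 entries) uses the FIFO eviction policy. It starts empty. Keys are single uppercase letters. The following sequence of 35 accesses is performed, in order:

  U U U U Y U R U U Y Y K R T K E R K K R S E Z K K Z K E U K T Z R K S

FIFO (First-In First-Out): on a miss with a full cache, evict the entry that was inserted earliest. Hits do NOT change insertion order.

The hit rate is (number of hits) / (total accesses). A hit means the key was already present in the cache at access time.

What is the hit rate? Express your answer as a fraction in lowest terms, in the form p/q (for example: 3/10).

Answer: 11/35

Derivation:
FIFO simulation (capacity=2):
  1. access U: MISS. Cache (old->new): [U]
  2. access U: HIT. Cache (old->new): [U]
  3. access U: HIT. Cache (old->new): [U]
  4. access U: HIT. Cache (old->new): [U]
  5. access Y: MISS. Cache (old->new): [U Y]
  6. access U: HIT. Cache (old->new): [U Y]
  7. access R: MISS, evict U. Cache (old->new): [Y R]
  8. access U: MISS, evict Y. Cache (old->new): [R U]
  9. access U: HIT. Cache (old->new): [R U]
  10. access Y: MISS, evict R. Cache (old->new): [U Y]
  11. access Y: HIT. Cache (old->new): [U Y]
  12. access K: MISS, evict U. Cache (old->new): [Y K]
  13. access R: MISS, evict Y. Cache (old->new): [K R]
  14. access T: MISS, evict K. Cache (old->new): [R T]
  15. access K: MISS, evict R. Cache (old->new): [T K]
  16. access E: MISS, evict T. Cache (old->new): [K E]
  17. access R: MISS, evict K. Cache (old->new): [E R]
  18. access K: MISS, evict E. Cache (old->new): [R K]
  19. access K: HIT. Cache (old->new): [R K]
  20. access R: HIT. Cache (old->new): [R K]
  21. access S: MISS, evict R. Cache (old->new): [K S]
  22. access E: MISS, evict K. Cache (old->new): [S E]
  23. access Z: MISS, evict S. Cache (old->new): [E Z]
  24. access K: MISS, evict E. Cache (old->new): [Z K]
  25. access K: HIT. Cache (old->new): [Z K]
  26. access Z: HIT. Cache (old->new): [Z K]
  27. access K: HIT. Cache (old->new): [Z K]
  28. access E: MISS, evict Z. Cache (old->new): [K E]
  29. access U: MISS, evict K. Cache (old->new): [E U]
  30. access K: MISS, evict E. Cache (old->new): [U K]
  31. access T: MISS, evict U. Cache (old->new): [K T]
  32. access Z: MISS, evict K. Cache (old->new): [T Z]
  33. access R: MISS, evict T. Cache (old->new): [Z R]
  34. access K: MISS, evict Z. Cache (old->new): [R K]
  35. access S: MISS, evict R. Cache (old->new): [K S]
Total: 11 hits, 24 misses, 22 evictions

Hit rate = 11/35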